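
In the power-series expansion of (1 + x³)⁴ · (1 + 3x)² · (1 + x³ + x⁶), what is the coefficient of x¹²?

11

(1 + x³)⁴ has coefficients 1,0,0,4,0,0,6,0,0,4,0,0,1 for degrees 0…12.
(1 + 3x)² has coefficients 1,6,9,0,0,0,0,0,0,0,0,0,0 for degrees 0…12.
Finally multiplying by (1 + x³ + x⁶), the product of all factors after the first has coefficients 1,6,9,1,6,9,1,6,9,0,0,0,0 for degrees 0…12.
[x¹²] = 1·0 + 4·0 + 6·1 + 4·1 + 1·1 = 11.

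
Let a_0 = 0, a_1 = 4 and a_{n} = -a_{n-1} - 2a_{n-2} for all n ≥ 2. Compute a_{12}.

The ordinary generating function has denominator 1 + x + 2x^2.
Iterating the recurrence: a_0,…,a_{12} = 0, 4, -4, -4, 12, -4, -20, 28, 12, -68, 44, 92, -180.

-180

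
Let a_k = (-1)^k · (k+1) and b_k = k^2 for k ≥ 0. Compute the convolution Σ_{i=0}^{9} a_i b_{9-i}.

25

The convolution is the x^9 coefficient of A(x)B(x).
Σ = 1·81 − 2·64 + 3·49 − 4·36 + 5·25 − 6·16 + 7·9 − 8·4 + 9·1 − 10·0 = 25.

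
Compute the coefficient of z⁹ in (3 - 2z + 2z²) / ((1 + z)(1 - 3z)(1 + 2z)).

20794

The denominator gives the recurrence a_n = 7a_(n−2) + 6a_(n−3) for n ≥ 3; the numerator fixes a_0 = 3, a_1 = -2, a_2 = 23.
Iterating: 3, -2, 23, 4, 149, 166, 1067, 2056, 8465, 20794, so a_9 = 20794.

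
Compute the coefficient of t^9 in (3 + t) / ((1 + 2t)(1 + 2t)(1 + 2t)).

The denominator gives the recurrence a_n = −6a_(n−1) − 12a_(n−2) − 8a_(n−3) for n ≥ 3; the numerator fixes a_0 = 3, a_1 = -17, a_2 = 66.
Iterating: 3, -17, 66, -216, 640, -1776, 4704, -12032, 29952, -72960, so a_9 = -72960.

-72960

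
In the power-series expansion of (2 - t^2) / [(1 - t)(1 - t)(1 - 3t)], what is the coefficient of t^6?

The denominator gives the recurrence a_n = 5a_(n−1) − 7a_(n−2) + 3a_(n−3) for n ≥ 3; the numerator fixes a_0 = 2, a_1 = 10, a_2 = 35.
Iterating: 2, 10, 35, 111, 340, 1028, 3093, so a_6 = 3093.

3093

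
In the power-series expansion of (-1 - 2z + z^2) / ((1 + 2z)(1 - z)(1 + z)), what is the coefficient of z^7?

-42

The denominator gives the recurrence a_n = −2a_(n−1) + a_(n−2) + 2a_(n−3) for n ≥ 3; the numerator fixes a_0 = -1, a_1 = 0, a_2 = 0.
Iterating: -1, 0, 0, -2, 4, -10, 20, -42, so a_7 = -42.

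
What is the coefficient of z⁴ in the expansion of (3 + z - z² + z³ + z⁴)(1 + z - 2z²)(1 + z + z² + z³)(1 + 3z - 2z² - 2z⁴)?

(3 + z - z² + z³ + z⁴) has coefficients 3,1,-1,1,1 for degrees 0…4.
(1 + z - 2z²) has coefficients 1,1,-2,0,0 for degrees 0…4.
Multiplying by (1 + z + z² + z³) gives running coefficients 1,2,0,0,-1 for degrees 0…4.
Finally multiplying by (1 + 3z - 2z² - 2z⁴), the product of all factors after the first has coefficients 1,5,4,-4,-3 for degrees 0…4.
[z⁴] = 3·(-3) + 1·(-4) − 1·4 + 1·5 + 1·1 = -11.

-11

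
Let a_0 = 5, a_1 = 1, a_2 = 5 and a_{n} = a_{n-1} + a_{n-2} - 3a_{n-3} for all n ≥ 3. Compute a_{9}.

73

The ordinary generating function has denominator 1 - x - x^2 + 3x^3.
Iterating the recurrence: a_0,…,a_{9} = 5, 1, 5, -9, -7, -31, -11, -21, 61, 73.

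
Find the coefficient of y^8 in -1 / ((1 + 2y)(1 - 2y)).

The denominator gives the recurrence a_n = 4a_(n−2) for n ≥ 2; the numerator fixes a_0 = -1, a_1 = 0.
Iterating: -1, 0, -4, 0, -16, 0, -64, 0, -256, so a_8 = -256.

-256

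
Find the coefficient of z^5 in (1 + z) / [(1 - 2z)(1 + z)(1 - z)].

63

Partial fractions give a closed form: a_n = (2)·2^n + (-1)·1^n.
At n = 5: a_5 = 63.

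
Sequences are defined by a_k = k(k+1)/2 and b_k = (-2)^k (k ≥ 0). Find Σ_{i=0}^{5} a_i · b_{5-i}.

The convolution is the t^5 coefficient of A(t)B(t).
Σ = 0·(-32) + 1·16 + 3·(-8) + 6·4 + 10·(-2) + 15·1 = 11.

11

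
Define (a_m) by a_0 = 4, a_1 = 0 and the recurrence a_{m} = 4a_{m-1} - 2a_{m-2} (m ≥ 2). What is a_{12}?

The ordinary generating function has denominator 1 - 4y + 2y^2.
Iterating the recurrence: a_0,…,a_{12} = 4, 0, -8, -32, -112, -384, -1312, -4480, -15296, -52224, -178304, -608768, -2078464.

-2078464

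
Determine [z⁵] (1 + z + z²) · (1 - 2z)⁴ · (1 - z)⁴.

-219

(1 + z + z²) has coefficients 1,1,1 for degrees 0…2.
(1 - 2z)⁴ has coefficients 1,-8,24,-32,16,0 for degrees 0…5.
Finally multiplying by (1 - z)⁴, the product of all factors after the first has coefficients 1,-12,62,-180,321,-360 for degrees 0…5.
[z⁵] = 1·(-360) + 1·321 + 1·(-180) = -219.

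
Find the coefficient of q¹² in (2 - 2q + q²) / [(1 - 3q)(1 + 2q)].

465907

The denominator gives the recurrence a_n = a_(n−1) + 6a_(n−2) for n ≥ 3; the numerator fixes a_0 = 2, a_1 = 0, a_2 = 13.
Iterating: 2, 0, 13, 13, 91, 169, 715, 1729, 6019, 16393, 52507, 150865, 465907, so a_12 = 465907.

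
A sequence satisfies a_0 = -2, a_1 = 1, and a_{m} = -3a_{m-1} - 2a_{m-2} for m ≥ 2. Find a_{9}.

-509

The ordinary generating function has denominator 1 + 3z + 2z^2.
Iterating the recurrence: a_0,…,a_{9} = -2, 1, 1, -5, 13, -29, 61, -125, 253, -509.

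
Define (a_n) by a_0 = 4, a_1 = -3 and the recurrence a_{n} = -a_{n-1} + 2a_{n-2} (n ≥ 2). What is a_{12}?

The ordinary generating function has denominator 1 + t - 2t^2.
Iterating the recurrence: a_0,…,a_{12} = 4, -3, 11, -17, 39, -73, 151, -297, 599, -1193, 2391, -4777, 9559.

9559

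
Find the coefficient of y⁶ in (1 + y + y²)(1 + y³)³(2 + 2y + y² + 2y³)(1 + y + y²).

53

(1 + y + y²) has coefficients 1,1,1 for degrees 0…2.
(1 + y³)³ has coefficients 1,0,0,3,0,0,3 for degrees 0…6.
Multiplying by (2 + 2y + y² + 2y³) gives running coefficients 2,2,1,8,6,3,12 for degrees 0…6.
Finally multiplying by (1 + y + y²), the product of all factors after the first has coefficients 2,4,5,11,15,17,21 for degrees 0…6.
[y⁶] = 1·21 + 1·17 + 1·15 = 53.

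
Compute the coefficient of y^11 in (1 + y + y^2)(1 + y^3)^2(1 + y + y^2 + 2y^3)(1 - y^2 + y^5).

(1 + y + y^2) has coefficients 1,1,1 for degrees 0…2.
(1 + y^3)^2 has coefficients 1,0,0,2,0,0,1,0,0,0,0,0 for degrees 0…11.
Multiplying by (1 + y + y^2 + 2y^3) gives running coefficients 1,1,1,4,2,2,5,1,1,2,0,0 for degrees 0…11.
Finally multiplying by (1 - y^2 + y^5), the product of all factors after the first has coefficients 1,1,0,3,1,-1,4,0,0,3,1,3 for degrees 0…11.
[y^11] = 1·3 + 1·1 + 1·3 = 7.

7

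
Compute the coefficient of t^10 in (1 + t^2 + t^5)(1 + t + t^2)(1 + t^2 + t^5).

1

(1 + t^2 + t^5) has coefficients 1,0,1,0,0,1 for degrees 0…5.
(1 + t + t^2) has coefficients 1,1,1,0,0,0,0,0,0,0,0 for degrees 0…10.
Finally multiplying by (1 + t^2 + t^5), the product of all factors after the first has coefficients 1,1,2,1,1,1,1,1,0,0,0 for degrees 0…10.
[t^10] = 1·0 + 1·0 + 1·1 = 1.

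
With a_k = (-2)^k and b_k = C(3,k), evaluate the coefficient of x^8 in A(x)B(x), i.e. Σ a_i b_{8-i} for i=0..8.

32

Write out a_i and b_{8-i} for i = 0,…,8 and sum the products.
Σ = 1·0 − 2·0 + 4·0 − 8·0 + 16·0 − 32·1 + 64·3 − 128·3 + 256·1 = 32.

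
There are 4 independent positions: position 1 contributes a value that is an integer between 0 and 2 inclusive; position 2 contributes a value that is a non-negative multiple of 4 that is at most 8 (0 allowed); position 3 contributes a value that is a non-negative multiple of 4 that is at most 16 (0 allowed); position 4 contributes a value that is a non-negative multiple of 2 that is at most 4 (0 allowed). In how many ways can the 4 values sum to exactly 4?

4

The generating function for the choices is (1 + z + z^2)·(1 + z^4 + z^8)·(1 + z^4 + z^8 + z^12 + z^16)·(1 + z^2 + z^4); the count is [z^4].
(1 + z + z^2) has coefficients 1,1,1 for degrees 0…2.
(1 + z^4 + z^8) has coefficients 1,0,0,0,1 for degrees 0…4.
Multiplying by (1 + z^4 + z^8 + z^12 + z^16) gives running coefficients 1,0,0,0,2 for degrees 0…4.
Finally multiplying by (1 + z^2 + z^4), the product of all factors after the first has coefficients 1,0,1,0,3 for degrees 0…4.
[z^4] = 1·3 + 1·0 + 1·1 = 4.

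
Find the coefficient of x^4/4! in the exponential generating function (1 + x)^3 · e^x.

The EGF product rule gives c_4 = Σ_{k_1+k_2=4} C(4; k_1,k_2) · ∏ g_i(k_i), where (1+x)^3 gives the falling factorial (3)_k; e^x gives (1)^k.
g_1(k) for k = 0…4: 1, 3, 6, 6, 0.
g_2(k) for k = 0…4: 1, 1, 1, 1, 1.
c_4 = Σ_k C(4,k)·g_1(k)·g_2(4−k) = 1·1·1 + 4·3·1 + 6·6·1 + 4·6·1 = 1 + 12 + 36 + 24 = 73.

73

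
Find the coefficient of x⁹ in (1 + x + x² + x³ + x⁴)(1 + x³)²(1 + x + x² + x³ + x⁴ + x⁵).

(1 + x + x² + x³ + x⁴) has coefficients 1,1,1,1,1 for degrees 0…4.
(1 + x³)² has coefficients 1,0,0,2,0,0,1,0,0,0 for degrees 0…9.
Finally multiplying by (1 + x + x² + x³ + x⁴ + x⁵), the product of all factors after the first has coefficients 1,1,1,3,3,3,3,3,3,1 for degrees 0…9.
[x⁹] = 1·1 + 1·3 + 1·3 + 1·3 + 1·3 = 13.

13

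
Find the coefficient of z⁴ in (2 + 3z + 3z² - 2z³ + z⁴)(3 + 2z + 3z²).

(2 + 3z + 3z² - 2z³ + z⁴) has coefficients 2,3,3,-2,1 for degrees 0…4.
(3 + 2z + 3z²) has coefficients 3,2,3,0,0 for degrees 0…4.
[z⁴] = 2·0 + 3·0 + 3·3 − 2·2 + 1·3 = 8.

8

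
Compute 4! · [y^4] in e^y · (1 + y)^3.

73

The EGF product rule gives c_4 = Σ_{k_1+k_2=4} C(4; k_1,k_2) · ∏ g_i(k_i), where e^y gives (1)^k; (1+y)^3 gives the falling factorial (3)_k.
g_1(k) for k = 0…4: 1, 1, 1, 1, 1.
g_2(k) for k = 0…4: 1, 3, 6, 6, 0.
c_4 = Σ_k C(4,k)·g_1(k)·g_2(4−k) = 4·1·6 + 6·1·6 + 4·1·3 + 1·1·1 = 24 + 36 + 12 + 1 = 73.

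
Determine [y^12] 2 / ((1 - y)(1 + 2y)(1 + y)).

Partial fractions give a closed form: a_n = (1/3)·1^n + (8/3)·(-2)^n + (-1)·(-1)^n.
At n = 12: a_12 = 10922.

10922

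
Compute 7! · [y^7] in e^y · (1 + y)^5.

The EGF product rule gives c_7 = Σ_{k_1+k_2=7} C(7; k_1,k_2) · ∏ g_i(k_i), where e^y gives (1)^k; (1+y)^5 gives the falling factorial (5)_k.
g_1(k) for k = 0…7: 1, 1, 1, 1, 1, 1, 1, 1.
g_2(k) for k = 0…7: 1, 5, 20, 60, 120, 120, 0, 0.
c_7 = Σ_k C(7,k)·g_1(k)·g_2(7−k) = 21·1·120 + 35·1·120 + 35·1·60 + 21·1·20 + 7·1·5 + 1·1·1 = 2520 + 4200 + 2100 + 420 + 35 + 1 = 9276.

9276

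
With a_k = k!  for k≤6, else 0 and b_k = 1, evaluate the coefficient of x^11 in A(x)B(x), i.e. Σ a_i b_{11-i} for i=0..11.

This is [x^11] in the product of the two ordinary generating functions.
Σ = 1·1 + 1·1 + 2·1 + 6·1 + 24·1 + 120·1 + 720·1 + 0·1 + 0·1 + 0·1 + 0·1 + 0·1 = 874.

874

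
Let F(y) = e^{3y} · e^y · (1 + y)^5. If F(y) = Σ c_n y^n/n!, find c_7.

1436544

The EGF product rule gives c_7 = Σ_{k_1+k_2+k_3=7} C(7; k_1,k_2,k_3) · ∏ g_i(k_i), where e^{3y} gives (3)^k; e^y gives (1)^k; (1+y)^5 gives the falling factorial (5)_k.
g_1(k) for k = 0…7: 1, 3, 9, 27, 81, 243, 729, 2187.
g_2(k) for k = 0…7: 1, 1, 1, 1, 1, 1, 1, 1.
g_3(k) for k = 0…7: 1, 5, 20, 60, 120, 120, 0, 0.
First combine the last two factors: h(k) = Σ_j C(k,j)·g_2(j)·g_3(k−j) for k = 0…7: 1, 6, 31, 136, 501, 1546, 4051, 9276.
c_7 = Σ_k C(7,k)·g_1(k)·h(7−k) = 1·1·9276 + 7·3·4051 + 21·9·1546 + 35·27·501 + 35·81·136 + 21·243·31 + 7·729·6 + 1·2187·1 = 9276 + 85071 + 292194 + 473445 + 385560 + 158193 + 30618 + 2187 = 1436544.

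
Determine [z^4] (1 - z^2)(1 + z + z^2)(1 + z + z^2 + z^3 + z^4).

(1 - z^2) has coefficients 1,0,-1 for degrees 0…2.
(1 + z + z^2) has coefficients 1,1,1,0,0 for degrees 0…4.
Finally multiplying by (1 + z + z^2 + z^3 + z^4), the product of all factors after the first has coefficients 1,2,3,3,3 for degrees 0…4.
[z^4] = 1·3 − 1·3 = 0.

0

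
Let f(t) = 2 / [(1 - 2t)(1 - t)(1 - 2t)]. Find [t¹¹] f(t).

The denominator gives the recurrence a_n = 5a_(n−1) − 8a_(n−2) + 4a_(n−3) for n ≥ 3; the numerator fixes a_0 = 2, a_1 = 10, a_2 = 34.
Iterating: 2, 10, 34, 98, 258, 642, 1538, 3586, 8194, 18434, 40962, 90114, so a_11 = 90114.

90114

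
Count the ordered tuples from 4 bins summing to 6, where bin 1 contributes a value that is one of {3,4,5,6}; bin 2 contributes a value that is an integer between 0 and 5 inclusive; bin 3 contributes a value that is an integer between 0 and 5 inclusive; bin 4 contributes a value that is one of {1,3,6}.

The generating function for the choices is (q³ + q⁴ + q⁵ + q⁶)·(1 + q + q² + q³ + q⁴ + q⁵)·(1 + q + q² + q³ + q⁴ + q⁵)·(q + q³ + q⁶); the count is [q⁶].
(q³ + q⁴ + q⁵ + q⁶) has coefficients 0,0,0,1,1,1,1 for degrees 0…6.
(1 + q + q² + q³ + q⁴ + q⁵) has coefficients 1,1,1,1,1,1,0 for degrees 0…6.
Multiplying by (1 + q + q² + q³ + q⁴ + q⁵) gives running coefficients 1,2,3,4,5,6,5 for degrees 0…6.
Finally multiplying by (q + q³ + q⁶), the product of all factors after the first has coefficients 0,1,2,4,6,8,11 for degrees 0…6.
[q⁶] = 1·4 + 1·2 + 1·1 + 1·0 = 7.

7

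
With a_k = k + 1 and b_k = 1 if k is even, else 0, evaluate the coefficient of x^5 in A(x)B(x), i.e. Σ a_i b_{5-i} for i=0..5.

12

The convolution is the x^5 coefficient of A(x)B(x).
Σ = 1·0 + 2·1 + 3·0 + 4·1 + 5·0 + 6·1 = 12.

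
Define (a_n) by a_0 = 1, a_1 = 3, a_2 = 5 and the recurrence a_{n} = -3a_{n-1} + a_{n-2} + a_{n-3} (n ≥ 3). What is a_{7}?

-1339

The ordinary generating function has denominator 1 + 3z - z^2 - z^3.
Iterating the recurrence: a_0,…,a_{7} = 1, 3, 5, -11, 41, -129, 417, -1339.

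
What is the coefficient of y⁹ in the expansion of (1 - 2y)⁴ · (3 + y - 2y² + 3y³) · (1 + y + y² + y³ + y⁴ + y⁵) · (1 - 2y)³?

(1 - 2y)⁴ has coefficients 1,-8,24,-32,16 for degrees 0…4.
(3 + y - 2y² + 3y³) has coefficients 3,1,-2,3,0,0,0,0,0,0 for degrees 0…9.
Multiplying by (1 + y + y² + y³ + y⁴ + y⁵) gives running coefficients 3,4,2,5,5,5,2,1,3,0 for degrees 0…9.
Finally multiplying by (1 - 2y)³, the product of all factors after the first has coefficients 3,-14,14,17,-33,19,-8,9,-19,-22 for degrees 0…9.
[y⁹] = 1·(-22) − 8·(-19) + 24·9 − 32·(-8) + 16·19 = 906.

906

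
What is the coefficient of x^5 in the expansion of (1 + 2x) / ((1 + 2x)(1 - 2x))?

32

Partial fractions give a closed form: a_n = (1)·2^n.
At n = 5: a_5 = 32.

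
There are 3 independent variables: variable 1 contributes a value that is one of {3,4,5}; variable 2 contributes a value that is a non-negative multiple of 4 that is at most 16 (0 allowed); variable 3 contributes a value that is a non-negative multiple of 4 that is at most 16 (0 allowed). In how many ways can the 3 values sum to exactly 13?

The generating function for the choices is (z^3 + z^4 + z^5)·(1 + z^4 + z^8 + z^12 + z^16)·(1 + z^4 + z^8 + z^12 + z^16); the count is [z^13].
(z^3 + z^4 + z^5) has coefficients 0,0,0,1,1,1 for degrees 0…5.
(1 + z^4 + z^8 + z^12 + z^16) has coefficients 1,0,0,0,1,0,0,0,1,0,0,0,1,0 for degrees 0…13.
Finally multiplying by (1 + z^4 + z^8 + z^12 + z^16), the product of all factors after the first has coefficients 1,0,0,0,2,0,0,0,3,0,0,0,4,0 for degrees 0…13.
[z^13] = 1·0 + 1·0 + 1·3 = 3.

3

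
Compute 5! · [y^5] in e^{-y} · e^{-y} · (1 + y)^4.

The EGF product rule gives c_5 = Σ_{k_1+k_2+k_3=5} C(5; k_1,k_2,k_3) · ∏ g_i(k_i), where e^{-y} gives (-1)^k; e^{-y} gives (-1)^k; (1+y)^4 gives the falling factorial (4)_k.
g_1(k) for k = 0…5: 1, -1, 1, -1, 1, -1.
g_2(k) for k = 0…5: 1, -1, 1, -1, 1, -1.
g_3(k) for k = 0…5: 1, 4, 12, 24, 24, 0.
First combine the last two factors: h(k) = Σ_j C(k,j)·g_2(j)·g_3(k−j) for k = 0…5: 1, 3, 5, -1, -15, 19.
c_5 = Σ_k C(5,k)·g_1(k)·h(5−k) = 1·1·19 + 5·(-1)·(-15) + 10·1·(-1) + 10·(-1)·5 + 5·1·3 + 1·(-1)·1 = 19 + 75 − 10 − 50 + 15 − 1 = 48.

48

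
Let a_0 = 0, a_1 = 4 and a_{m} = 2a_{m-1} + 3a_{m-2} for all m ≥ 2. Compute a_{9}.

19684

The ordinary generating function has denominator 1 - 2q - 3q^2.
Iterating the recurrence: a_0,…,a_{9} = 0, 4, 8, 28, 80, 244, 728, 2188, 6560, 19684.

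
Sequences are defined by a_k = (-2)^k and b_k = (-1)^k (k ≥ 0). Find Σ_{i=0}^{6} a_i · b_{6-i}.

127

The convolution is the x^6 coefficient of A(x)B(x).
Σ = 1·1 − 2·(-1) + 4·1 − 8·(-1) + 16·1 − 32·(-1) + 64·1 = 127.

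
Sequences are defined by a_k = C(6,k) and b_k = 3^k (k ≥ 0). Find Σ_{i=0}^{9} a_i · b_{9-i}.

The convolution is the x^9 coefficient of A(x)B(x).
Σ = 1·19683 + 6·6561 + 15·2187 + 20·729 + 15·243 + 6·81 + 1·27 + 0·9 + 0·3 + 0·1 = 110592.

110592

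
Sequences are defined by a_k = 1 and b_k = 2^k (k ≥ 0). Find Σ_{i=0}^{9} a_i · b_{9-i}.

The convolution is the x^9 coefficient of A(x)B(x).
Σ = 1·512 + 1·256 + 1·128 + 1·64 + 1·32 + 1·16 + 1·8 + 1·4 + 1·2 + 1·1 = 1023.

1023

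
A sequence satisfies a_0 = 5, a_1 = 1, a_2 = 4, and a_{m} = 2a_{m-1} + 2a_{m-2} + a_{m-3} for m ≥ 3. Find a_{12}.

163189

The ordinary generating function has denominator 1 - 2q - 2q^2 - q^3.
Iterating the recurrence: a_0,…,a_{12} = 5, 1, 4, 15, 39, 112, 317, 897, 2540, 7191, 20359, 57640, 163189.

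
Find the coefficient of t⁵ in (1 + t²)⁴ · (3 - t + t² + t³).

(1 + t²)⁴ has coefficients 1,0,4,0,6,0 for degrees 0…5.
(3 - t + t² + t³) has coefficients 3,-1,1,1,0,0 for degrees 0…5.
[t⁵] = 1·0 + 4·1 + 6·(-1) = -2.

-2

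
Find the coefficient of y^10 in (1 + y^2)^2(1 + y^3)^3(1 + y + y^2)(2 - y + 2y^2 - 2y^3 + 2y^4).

30

(1 + y^2)^2 has coefficients 1,0,2,0,1 for degrees 0…4.
(1 + y^3)^3 has coefficients 1,0,0,3,0,0,3,0,0,1,0 for degrees 0…10.
Multiplying by (1 + y + y^2) gives running coefficients 1,1,1,3,3,3,3,3,3,1,1 for degrees 0…10.
Finally multiplying by (2 - y + 2y^2 - 2y^3 + 2y^4), the product of all factors after the first has coefficients 2,1,3,5,5,9,5,9,9,5,7 for degrees 0…10.
[y^10] = 1·7 + 2·9 + 1·5 = 30.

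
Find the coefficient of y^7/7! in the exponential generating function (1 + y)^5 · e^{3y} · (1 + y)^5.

16811847

The EGF product rule gives c_7 = Σ_{k_1+k_2+k_3=7} C(7; k_1,k_2,k_3) · ∏ g_i(k_i), where (1+y)^5 gives the falling factorial (5)_k; e^{3y} gives (3)^k; (1+y)^5 gives the falling factorial (5)_k.
g_1(k) for k = 0…7: 1, 5, 20, 60, 120, 120, 0, 0.
g_2(k) for k = 0…7: 1, 3, 9, 27, 81, 243, 729, 2187.
g_3(k) for k = 0…7: 1, 5, 20, 60, 120, 120, 0, 0.
First combine the last two factors: h(k) = Σ_j C(k,j)·g_2(j)·g_3(k−j) for k = 0…7: 1, 8, 59, 402, 2541, 14988, 83079, 435942.
c_7 = Σ_k C(7,k)·g_1(k)·h(7−k) = 1·1·435942 + 7·5·83079 + 21·20·14988 + 35·60·2541 + 35·120·402 + 21·120·59 = 435942 + 2907765 + 6294960 + 5336100 + 1688400 + 148680 = 16811847.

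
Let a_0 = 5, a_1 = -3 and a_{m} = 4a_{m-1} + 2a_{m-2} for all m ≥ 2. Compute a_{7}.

The ordinary generating function has denominator 1 - 4y - 2y^2.
Iterating the recurrence: a_0,…,a_{7} = 5, -3, -2, -14, -60, -268, -1192, -5304.

-5304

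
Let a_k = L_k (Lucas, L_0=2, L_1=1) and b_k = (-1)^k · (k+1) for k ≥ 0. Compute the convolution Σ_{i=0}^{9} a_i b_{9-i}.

3

Write out a_i and b_{9-i} for i = 0,…,9 and sum the products.
Σ = 2·(-10) + 1·9 + 3·(-8) + 4·7 + 7·(-6) + 11·5 + 18·(-4) + 29·3 + 47·(-2) + 76·1 = 3.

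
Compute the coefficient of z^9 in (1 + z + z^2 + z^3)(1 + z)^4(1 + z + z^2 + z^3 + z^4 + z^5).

(1 + z + z^2 + z^3) has coefficients 1,1,1,1 for degrees 0…3.
(1 + z)^4 has coefficients 1,4,6,4,1,0,0,0,0,0 for degrees 0…9.
Finally multiplying by (1 + z + z^2 + z^3 + z^4 + z^5), the product of all factors after the first has coefficients 1,5,11,15,16,16,15,11,5,1 for degrees 0…9.
[z^9] = 1·1 + 1·5 + 1·11 + 1·15 = 32.

32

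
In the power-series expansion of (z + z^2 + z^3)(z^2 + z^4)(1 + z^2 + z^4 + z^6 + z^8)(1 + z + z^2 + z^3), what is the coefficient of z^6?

7

(z + z^2 + z^3) has coefficients 0,1,1,1 for degrees 0…3.
(z^2 + z^4) has coefficients 0,0,1,0,1,0,0 for degrees 0…6.
Multiplying by (1 + z^2 + z^4 + z^6 + z^8) gives running coefficients 0,0,1,0,2,0,2 for degrees 0…6.
Finally multiplying by (1 + z + z^2 + z^3), the product of all factors after the first has coefficients 0,0,1,1,3,3,4 for degrees 0…6.
[z^6] = 1·3 + 1·3 + 1·1 = 7.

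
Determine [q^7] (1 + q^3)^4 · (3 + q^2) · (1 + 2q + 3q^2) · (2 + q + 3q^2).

(1 + q^3)^4 has coefficients 1,0,0,4,0,0,6,0 for degrees 0…7.
(3 + q^2) has coefficients 3,0,1,0,0,0,0,0 for degrees 0…7.
Multiplying by (1 + 2q + 3q^2) gives running coefficients 3,6,10,2,3,0,0,0 for degrees 0…7.
Finally multiplying by (2 + q + 3q^2), the product of all factors after the first has coefficients 6,15,35,32,38,9,9,0 for degrees 0…7.
[q^7] = 1·0 + 4·38 + 6·15 = 242.

242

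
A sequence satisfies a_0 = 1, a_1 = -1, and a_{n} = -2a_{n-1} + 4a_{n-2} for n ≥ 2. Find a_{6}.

The ordinary generating function has denominator 1 + 2t - 4t^2.
Iterating the recurrence: a_0,…,a_{6} = 1, -1, 6, -16, 56, -176, 576.

576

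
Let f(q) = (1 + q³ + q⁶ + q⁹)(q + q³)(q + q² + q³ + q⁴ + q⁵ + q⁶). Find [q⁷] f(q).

(1 + q³ + q⁶ + q⁹) has coefficients 1,0,0,1,0,0,1,0 for degrees 0…7.
(q + q³) has coefficients 0,1,0,1,0,0,0,0 for degrees 0…7.
Finally multiplying by (q + q² + q³ + q⁴ + q⁵ + q⁶), the product of all factors after the first has coefficients 0,0,1,1,2,2,2,2 for degrees 0…7.
[q⁷] = 1·2 + 1·2 + 1·0 = 4.

4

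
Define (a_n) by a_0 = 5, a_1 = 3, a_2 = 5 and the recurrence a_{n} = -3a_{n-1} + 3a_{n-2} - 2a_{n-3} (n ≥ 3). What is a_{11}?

-803569

The ordinary generating function has denominator 1 + 3y - 3y^2 + 2y^3.
Iterating the recurrence: a_0,…,a_{11} = 5, 3, 5, -16, 57, -229, 890, -3471, 13541, -52816, 206013, -803569.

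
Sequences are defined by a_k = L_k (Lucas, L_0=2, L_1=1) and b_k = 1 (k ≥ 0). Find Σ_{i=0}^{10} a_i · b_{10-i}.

Write out a_i and b_{10-i} for i = 0,…,10 and sum the products.
Σ = 2·1 + 1·1 + 3·1 + 4·1 + 7·1 + 11·1 + 18·1 + 29·1 + 47·1 + 76·1 + 123·1 = 321.

321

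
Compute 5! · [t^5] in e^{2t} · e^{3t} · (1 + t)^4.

The EGF product rule gives c_5 = Σ_{k_1+k_2+k_3=5} C(5; k_1,k_2,k_3) · ∏ g_i(k_i), where e^{2t} gives (2)^k; e^{3t} gives (3)^k; (1+t)^4 gives the falling factorial (4)_k.
g_1(k) for k = 0…5: 1, 2, 4, 8, 16, 32.
g_2(k) for k = 0…5: 1, 3, 9, 27, 81, 243.
g_3(k) for k = 0…5: 1, 4, 12, 24, 24, 0.
First combine the last two factors: h(k) = Σ_j C(k,j)·g_2(j)·g_3(k−j) for k = 0…5: 1, 7, 45, 267, 1473, 7623.
c_5 = Σ_k C(5,k)·g_1(k)·h(5−k) = 1·1·7623 + 5·2·1473 + 10·4·267 + 10·8·45 + 5·16·7 + 1·32·1 = 7623 + 14730 + 10680 + 3600 + 560 + 32 = 37225.

37225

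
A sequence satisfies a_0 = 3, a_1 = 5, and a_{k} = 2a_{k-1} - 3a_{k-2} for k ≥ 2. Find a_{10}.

The ordinary generating function has denominator 1 - 2y + 3y^2.
Iterating the recurrence: a_0,…,a_{10} = 3, 5, 1, -13, -29, -19, 49, 155, 163, -139, -767.

-767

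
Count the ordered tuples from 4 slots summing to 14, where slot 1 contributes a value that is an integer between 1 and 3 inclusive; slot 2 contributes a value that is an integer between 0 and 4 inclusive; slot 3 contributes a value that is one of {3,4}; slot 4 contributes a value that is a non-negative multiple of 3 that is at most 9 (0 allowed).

The generating function for the choices is (x + x^2 + x^3)·(1 + x + x^2 + x^3 + x^4)·(x^3 + x^4)·(1 + x^3 + x^6 + x^9); the count is [x^14].
(x + x^2 + x^3) has coefficients 0,1,1,1 for degrees 0…3.
(1 + x + x^2 + x^3 + x^4) has coefficients 1,1,1,1,1,0,0,0,0,0,0,0,0,0,0 for degrees 0…14.
Multiplying by (x^3 + x^4) gives running coefficients 0,0,0,1,2,2,2,2,1,0,0,0,0,0,0 for degrees 0…14.
Finally multiplying by (1 + x^3 + x^6 + x^9), the product of all factors after the first has coefficients 0,0,0,1,2,2,3,4,3,3,4,3,3,4,3 for degrees 0…14.
[x^14] = 1·4 + 1·3 + 1·3 = 10.

10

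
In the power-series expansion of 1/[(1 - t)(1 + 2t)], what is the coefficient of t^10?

683

Partial fractions give a closed form: a_n = (1/3)·1^n + (2/3)·(-2)^n.
At n = 10: a_10 = 683.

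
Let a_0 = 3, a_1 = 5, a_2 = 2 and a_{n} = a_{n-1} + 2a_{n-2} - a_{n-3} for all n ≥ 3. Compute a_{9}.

The ordinary generating function has denominator 1 - q - 2q^2 + q^3.
Iterating the recurrence: a_0,…,a_{9} = 3, 5, 2, 9, 8, 24, 31, 71, 109, 220.

220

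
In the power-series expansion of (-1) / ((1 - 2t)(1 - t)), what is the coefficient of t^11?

-4095

Partial fractions give a closed form: a_n = (-2)·2^n + (1)·1^n.
At n = 11: a_11 = -4095.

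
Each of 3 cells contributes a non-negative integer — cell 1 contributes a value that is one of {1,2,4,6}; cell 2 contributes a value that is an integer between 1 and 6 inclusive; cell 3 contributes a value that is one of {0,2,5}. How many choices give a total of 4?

The generating function for the choices is (x + x^2 + x^4 + x^6)·(x + x^2 + x^3 + x^4 + x^5 + x^6)·(1 + x^2 + x^5); the count is [x^4].
(x + x^2 + x^4 + x^6) has coefficients 0,1,1,0,1 for degrees 0…4.
(x + x^2 + x^3 + x^4 + x^5 + x^6) has coefficients 0,1,1,1,1 for degrees 0…4.
Finally multiplying by (1 + x^2 + x^5), the product of all factors after the first has coefficients 0,1,1,2,2 for degrees 0…4.
[x^4] = 1·2 + 1·1 + 1·0 = 3.

3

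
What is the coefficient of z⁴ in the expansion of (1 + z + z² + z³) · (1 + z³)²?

2

(1 + z + z² + z³) has coefficients 1,1,1,1 for degrees 0…3.
(1 + z³)² has coefficients 1,0,0,2,0 for degrees 0…4.
[z⁴] = 1·0 + 1·2 + 1·0 + 1·0 = 2.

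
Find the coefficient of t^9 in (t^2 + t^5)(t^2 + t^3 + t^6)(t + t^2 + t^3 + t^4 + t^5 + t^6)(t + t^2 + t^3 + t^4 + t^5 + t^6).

(t^2 + t^5) has coefficients 0,0,1,0,0,1 for degrees 0…5.
(t^2 + t^3 + t^6) has coefficients 0,0,1,1,0,0,1,0,0,0 for degrees 0…9.
Multiplying by (t + t^2 + t^3 + t^4 + t^5 + t^6) gives running coefficients 0,0,0,1,2,2,2,3,3,2 for degrees 0…9.
Finally multiplying by (t + t^2 + t^3 + t^4 + t^5 + t^6), the product of all factors after the first has coefficients 0,0,0,0,1,3,5,7,10,13 for degrees 0…9.
[t^9] = 1·7 + 1·1 = 8.

8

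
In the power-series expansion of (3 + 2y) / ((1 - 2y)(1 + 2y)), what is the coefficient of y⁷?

128

The denominator gives the recurrence a_n = 4a_(n−2) for n ≥ 3; the numerator fixes a_0 = 3, a_1 = 2, a_2 = 12.
Iterating: 3, 2, 12, 8, 48, 32, 192, 128, so a_7 = 128.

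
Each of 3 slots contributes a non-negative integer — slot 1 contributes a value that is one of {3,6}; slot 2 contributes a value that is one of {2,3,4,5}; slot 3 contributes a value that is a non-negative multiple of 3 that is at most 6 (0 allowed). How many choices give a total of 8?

3

The generating function for the choices is (z³ + z⁶)·(z² + z³ + z⁴ + z⁵)·(1 + z³ + z⁶); the count is [z⁸].
(z³ + z⁶) has coefficients 0,0,0,1,0,0,1 for degrees 0…6.
(z² + z³ + z⁴ + z⁵) has coefficients 0,0,1,1,1,1,0,0,0 for degrees 0…8.
Finally multiplying by (1 + z³ + z⁶), the product of all factors after the first has coefficients 0,0,1,1,1,2,1,1,2 for degrees 0…8.
[z⁸] = 1·2 + 1·1 = 3.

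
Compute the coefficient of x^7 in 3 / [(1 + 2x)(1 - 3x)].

Partial fractions give a closed form: a_n = (6/5)·(-2)^n + (9/5)·3^n.
At n = 7: a_7 = 3783.

3783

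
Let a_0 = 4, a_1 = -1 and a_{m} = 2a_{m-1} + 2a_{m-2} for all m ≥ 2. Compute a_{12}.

The ordinary generating function has denominator 1 - 2q - 2q^2.
Iterating the recurrence: a_0,…,a_{12} = 4, -1, 6, 10, 32, 84, 232, 632, 1728, 4720, 12896, 35232, 96256.

96256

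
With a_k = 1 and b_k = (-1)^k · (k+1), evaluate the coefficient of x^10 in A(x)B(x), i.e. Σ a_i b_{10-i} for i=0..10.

6

Write out a_i and b_{10-i} for i = 0,…,10 and sum the products.
Σ = 1·11 + 1·(-10) + 1·9 + 1·(-8) + 1·7 + 1·(-6) + 1·5 + 1·(-4) + 1·3 + 1·(-2) + 1·1 = 6.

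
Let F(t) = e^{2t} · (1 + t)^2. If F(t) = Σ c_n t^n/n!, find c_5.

352

The EGF product rule gives c_5 = Σ_{k_1+k_2=5} C(5; k_1,k_2) · ∏ g_i(k_i), where e^{2t} gives (2)^k; (1+t)^2 gives the falling factorial (2)_k.
g_1(k) for k = 0…5: 1, 2, 4, 8, 16, 32.
g_2(k) for k = 0…5: 1, 2, 2, 0, 0, 0.
c_5 = Σ_k C(5,k)·g_1(k)·g_2(5−k) = 10·8·2 + 5·16·2 + 1·32·1 = 160 + 160 + 32 = 352.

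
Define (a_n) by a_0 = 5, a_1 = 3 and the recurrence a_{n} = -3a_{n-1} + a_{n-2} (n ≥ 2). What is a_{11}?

210258

The ordinary generating function has denominator 1 + 3z - z^2.
Iterating the recurrence: a_0,…,a_{11} = 5, 3, -4, 15, -49, 162, -535, 1767, -5836, 19275, -63661, 210258.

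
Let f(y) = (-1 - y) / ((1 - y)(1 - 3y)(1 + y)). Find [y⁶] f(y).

-1093

Partial fractions give a closed form: a_n = (1/2)·1^n + (-3/2)·3^n.
At n = 6: a_6 = -1093.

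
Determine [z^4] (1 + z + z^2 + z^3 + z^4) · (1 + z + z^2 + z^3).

4

(1 + z + z^2 + z^3 + z^4) has coefficients 1,1,1,1,1 for degrees 0…4.
(1 + z + z^2 + z^3) has coefficients 1,1,1,1,0 for degrees 0…4.
[z^4] = 1·0 + 1·1 + 1·1 + 1·1 + 1·1 = 4.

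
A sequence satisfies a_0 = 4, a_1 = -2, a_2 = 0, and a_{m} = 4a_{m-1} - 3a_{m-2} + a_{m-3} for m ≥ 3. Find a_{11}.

The ordinary generating function has denominator 1 - 4t + 3t^2 - t^3.
Iterating the recurrence: a_0,…,a_{11} = 4, -2, 0, 10, 38, 122, 384, 1208, 3802, 11968, 37674, 118594.

118594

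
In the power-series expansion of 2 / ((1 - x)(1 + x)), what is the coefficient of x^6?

2

The denominator gives the recurrence a_n = a_(n−2) for n ≥ 2; the numerator fixes a_0 = 2, a_1 = 0.
Iterating: 2, 0, 2, 0, 2, 0, 2, so a_6 = 2.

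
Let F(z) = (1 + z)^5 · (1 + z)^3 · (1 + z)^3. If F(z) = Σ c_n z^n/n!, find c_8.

The EGF product rule gives c_8 = Σ_{k_1+k_2+k_3=8} C(8; k_1,k_2,k_3) · ∏ g_i(k_i), where (1+z)^5 gives the falling factorial (5)_k; (1+z)^3 gives the falling factorial (3)_k; (1+z)^3 gives the falling factorial (3)_k.
g_1(k) for k = 0…8: 1, 5, 20, 60, 120, 120, 0, 0, 0.
g_2(k) for k = 0…8: 1, 3, 6, 6, 0, 0, 0, 0, 0.
g_3(k) for k = 0…8: 1, 3, 6, 6, 0, 0, 0, 0, 0.
First combine the last two factors: h(k) = Σ_j C(k,j)·g_2(j)·g_3(k−j) for k = 0…8: 1, 6, 30, 120, 360, 720, 720, 0, 0.
c_8 = Σ_k C(8,k)·g_1(k)·h(8−k) = 28·20·720 + 56·60·720 + 70·120·360 + 56·120·120 = 403200 + 2419200 + 3024000 + 806400 = 6652800.

6652800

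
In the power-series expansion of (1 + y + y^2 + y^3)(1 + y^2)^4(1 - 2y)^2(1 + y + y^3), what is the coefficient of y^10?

(1 + y + y^2 + y^3) has coefficients 1,1,1,1 for degrees 0…3.
(1 + y^2)^4 has coefficients 1,0,4,0,6,0,4,0,1,0,0 for degrees 0…10.
Multiplying by (1 - 2y)^2 gives running coefficients 1,-4,8,-16,22,-24,28,-16,17,-4,4 for degrees 0…10.
Finally multiplying by (1 + y + y^3), the product of all factors after the first has coefficients 1,-3,4,-7,2,6,-12,34,-23,41,-16 for degrees 0…10.
[y^10] = 1·(-16) + 1·41 + 1·(-23) + 1·34 = 36.

36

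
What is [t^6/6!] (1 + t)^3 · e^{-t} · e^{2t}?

229

The EGF product rule gives c_6 = Σ_{k_1+k_2+k_3=6} C(6; k_1,k_2,k_3) · ∏ g_i(k_i), where (1+t)^3 gives the falling factorial (3)_k; e^{-t} gives (-1)^k; e^{2t} gives (2)^k.
g_1(k) for k = 0…6: 1, 3, 6, 6, 0, 0, 0.
g_2(k) for k = 0…6: 1, -1, 1, -1, 1, -1, 1.
g_3(k) for k = 0…6: 1, 2, 4, 8, 16, 32, 64.
First combine the last two factors: h(k) = Σ_j C(k,j)·g_2(j)·g_3(k−j) for k = 0…6: 1, 1, 1, 1, 1, 1, 1.
c_6 = Σ_k C(6,k)·g_1(k)·h(6−k) = 1·1·1 + 6·3·1 + 15·6·1 + 20·6·1 = 1 + 18 + 90 + 120 = 229.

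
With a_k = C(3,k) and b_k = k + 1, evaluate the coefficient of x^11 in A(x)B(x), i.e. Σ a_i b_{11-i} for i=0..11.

84

Write out a_i and b_{11-i} for i = 0,…,11 and sum the products.
Σ = 1·12 + 3·11 + 3·10 + 1·9 + 0·8 + 0·7 + 0·6 + 0·5 + 0·4 + 0·3 + 0·2 + 0·1 = 84.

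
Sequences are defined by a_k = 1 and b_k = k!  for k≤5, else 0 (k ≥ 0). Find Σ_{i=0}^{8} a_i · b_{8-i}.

Write out a_i and b_{8-i} for i = 0,…,8 and sum the products.
Σ = 1·0 + 1·0 + 1·0 + 1·120 + 1·24 + 1·6 + 1·2 + 1·1 + 1·1 = 154.

154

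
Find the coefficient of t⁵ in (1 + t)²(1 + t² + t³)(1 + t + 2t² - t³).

(1 + t)² has coefficients 1,2,1 for degrees 0…2.
(1 + t² + t³) has coefficients 1,0,1,1,0,0 for degrees 0…5.
Finally multiplying by (1 + t + 2t² - t³), the product of all factors after the first has coefficients 1,1,3,1,3,1 for degrees 0…5.
[t⁵] = 1·1 + 2·3 + 1·1 = 8.

8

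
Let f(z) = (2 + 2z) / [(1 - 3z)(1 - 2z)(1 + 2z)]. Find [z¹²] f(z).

Partial fractions give a closed form: a_n = (24/5)·3^n + (-3)·2^n + (1/5)·(-2)^n.
At n = 12: a_12 = 2539448.

2539448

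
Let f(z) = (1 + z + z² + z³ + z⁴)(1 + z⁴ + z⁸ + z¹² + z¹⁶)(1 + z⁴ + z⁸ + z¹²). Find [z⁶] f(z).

2

(1 + z + z² + z³ + z⁴) has coefficients 1,1,1,1,1 for degrees 0…4.
(1 + z⁴ + z⁸ + z¹² + z¹⁶) has coefficients 1,0,0,0,1,0,0 for degrees 0…6.
Finally multiplying by (1 + z⁴ + z⁸ + z¹²), the product of all factors after the first has coefficients 1,0,0,0,2,0,0 for degrees 0…6.
[z⁶] = 1·0 + 1·0 + 1·2 + 1·0 + 1·0 = 2.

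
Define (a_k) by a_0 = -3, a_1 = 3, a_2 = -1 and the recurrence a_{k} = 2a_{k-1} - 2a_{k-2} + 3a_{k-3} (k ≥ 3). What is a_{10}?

The ordinary generating function has denominator 1 - 2t + 2t^2 - 3t^3.
Iterating the recurrence: a_0,…,a_{10} = -3, 3, -1, -17, -23, -15, -35, -109, -193, -273, -487.

-487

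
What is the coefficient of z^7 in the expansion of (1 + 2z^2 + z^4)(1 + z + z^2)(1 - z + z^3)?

(1 + 2z^2 + z^4) has coefficients 1,0,2,0,1 for degrees 0…4.
(1 + z + z^2) has coefficients 1,1,1,0,0,0,0,0 for degrees 0…7.
Finally multiplying by (1 - z + z^3), the product of all factors after the first has coefficients 1,0,0,0,1,1,0,0 for degrees 0…7.
[z^7] = 1·0 + 2·1 + 1·0 = 2.

2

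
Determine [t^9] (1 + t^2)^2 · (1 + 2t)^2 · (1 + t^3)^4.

(1 + t^2)^2 has coefficients 1,0,2,0,1 for degrees 0…4.
(1 + 2t)^2 has coefficients 1,4,4,0,0,0,0,0,0,0 for degrees 0…9.
Finally multiplying by (1 + t^3)^4, the product of all factors after the first has coefficients 1,4,4,4,16,16,6,24,24,4 for degrees 0…9.
[t^9] = 1·4 + 2·24 + 1·16 = 68.

68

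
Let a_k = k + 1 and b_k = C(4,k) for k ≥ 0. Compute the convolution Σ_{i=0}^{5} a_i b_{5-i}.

The convolution is the x^5 coefficient of A(x)B(x).
Σ = 1·0 + 2·1 + 3·4 + 4·6 + 5·4 + 6·1 = 64.

64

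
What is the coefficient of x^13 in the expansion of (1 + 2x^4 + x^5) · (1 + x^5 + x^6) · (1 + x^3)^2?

6

(1 + 2x^4 + x^5) has coefficients 1,0,0,0,2,1 for degrees 0…5.
(1 + x^5 + x^6) has coefficients 1,0,0,0,0,1,1,0,0,0,0,0,0,0 for degrees 0…13.
Finally multiplying by (1 + x^3)^2, the product of all factors after the first has coefficients 1,0,0,2,0,1,2,0,2,2,0,1,1,0 for degrees 0…13.
[x^13] = 1·0 + 2·2 + 1·2 = 6.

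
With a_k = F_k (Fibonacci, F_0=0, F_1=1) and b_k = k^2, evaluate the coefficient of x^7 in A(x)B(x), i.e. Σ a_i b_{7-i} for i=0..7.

148

Write out a_i and b_{7-i} for i = 0,…,7 and sum the products.
Σ = 0·49 + 1·36 + 1·25 + 2·16 + 3·9 + 5·4 + 8·1 + 13·0 = 148.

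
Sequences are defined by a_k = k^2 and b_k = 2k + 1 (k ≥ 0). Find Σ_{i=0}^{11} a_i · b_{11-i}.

Write out a_i and b_{11-i} for i = 0,…,11 and sum the products.
Σ = 0·23 + 1·21 + 4·19 + 9·17 + 16·15 + 25·13 + 36·11 + 49·9 + 64·7 + 81·5 + 100·3 + 121·1 = 2926.

2926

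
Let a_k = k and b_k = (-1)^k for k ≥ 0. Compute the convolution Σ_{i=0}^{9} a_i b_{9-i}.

The convolution is the x^9 coefficient of A(x)B(x).
Σ = 0·(-1) + 1·1 + 2·(-1) + 3·1 + 4·(-1) + 5·1 + 6·(-1) + 7·1 + 8·(-1) + 9·1 = 5.

5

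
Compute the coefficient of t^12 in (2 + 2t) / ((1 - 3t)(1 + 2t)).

The denominator gives the recurrence a_n = a_(n−1) + 6a_(n−2) for n ≥ 2; the numerator fixes a_0 = 2, a_1 = 4.
Iterating: 2, 4, 16, 40, 136, 376, 1192, 3448, 10600, 31288, 94888, 282616, 851944, so a_12 = 851944.

851944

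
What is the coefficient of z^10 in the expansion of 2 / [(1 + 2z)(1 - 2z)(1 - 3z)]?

The denominator gives the recurrence a_n = 3a_(n−1) + 4a_(n−2) − 12a_(n−3) for n ≥ 3; the numerator fixes a_0 = 2, a_1 = 6, a_2 = 26.
Iterating: 2, 6, 26, 78, 266, 798, 2522, 7566, 23210, 69630, 210938, so a_10 = 210938.

210938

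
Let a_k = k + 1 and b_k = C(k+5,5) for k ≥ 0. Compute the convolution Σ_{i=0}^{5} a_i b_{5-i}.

Write out a_i and b_{5-i} for i = 0,…,5 and sum the products.
Σ = 1·252 + 2·126 + 3·56 + 4·21 + 5·6 + 6·1 = 792.

792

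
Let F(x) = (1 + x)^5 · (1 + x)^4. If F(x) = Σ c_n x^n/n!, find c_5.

The EGF product rule gives c_5 = Σ_{k_1+k_2=5} C(5; k_1,k_2) · ∏ g_i(k_i), where (1+x)^5 gives the falling factorial (5)_k; (1+x)^4 gives the falling factorial (4)_k.
g_1(k) for k = 0…5: 1, 5, 20, 60, 120, 120.
g_2(k) for k = 0…5: 1, 4, 12, 24, 24, 0.
c_5 = Σ_k C(5,k)·g_1(k)·g_2(5−k) = 5·5·24 + 10·20·24 + 10·60·12 + 5·120·4 + 1·120·1 = 600 + 4800 + 7200 + 2400 + 120 = 15120.

15120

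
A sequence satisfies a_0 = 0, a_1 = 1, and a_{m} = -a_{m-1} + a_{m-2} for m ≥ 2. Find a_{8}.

-21

The ordinary generating function has denominator 1 + q - q^2.
Iterating the recurrence: a_0,…,a_{8} = 0, 1, -1, 2, -3, 5, -8, 13, -21.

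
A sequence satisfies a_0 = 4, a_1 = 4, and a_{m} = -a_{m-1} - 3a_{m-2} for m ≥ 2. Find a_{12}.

The ordinary generating function has denominator 1 + y + 3y^2.
Iterating the recurrence: a_0,…,a_{12} = 4, 4, -16, 4, 44, -56, -76, 244, -16, -716, 764, 1384, -3676.

-3676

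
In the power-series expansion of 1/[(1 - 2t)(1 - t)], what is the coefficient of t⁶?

127

Partial fractions give a closed form: a_n = (2)·2^n + (-1)·1^n.
At n = 6: a_6 = 127.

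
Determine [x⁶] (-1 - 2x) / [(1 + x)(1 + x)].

5

The denominator gives the recurrence a_n = −2a_(n−1) − a_(n−2) for n ≥ 3; the numerator fixes a_0 = -1, a_1 = 0, a_2 = 1.
Iterating: -1, 0, 1, -2, 3, -4, 5, so a_6 = 5.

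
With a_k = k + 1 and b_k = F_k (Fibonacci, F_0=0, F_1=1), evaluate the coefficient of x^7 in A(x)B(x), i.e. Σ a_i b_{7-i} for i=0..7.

79

The convolution is the t^7 coefficient of A(t)B(t).
Σ = 1·13 + 2·8 + 3·5 + 4·3 + 5·2 + 6·1 + 7·1 + 8·0 = 79.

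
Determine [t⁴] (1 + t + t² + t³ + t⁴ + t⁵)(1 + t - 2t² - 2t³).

-2

(1 + t + t² + t³ + t⁴ + t⁵) has coefficients 1,1,1,1,1 for degrees 0…4.
(1 + t - 2t² - 2t³) has coefficients 1,1,-2,-2,0 for degrees 0…4.
[t⁴] = 1·0 + 1·(-2) + 1·(-2) + 1·1 + 1·1 = -2.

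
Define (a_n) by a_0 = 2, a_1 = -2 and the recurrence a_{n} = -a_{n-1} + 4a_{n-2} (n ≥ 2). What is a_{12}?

The ordinary generating function has denominator 1 + t - 4t^2.
Iterating the recurrence: a_0,…,a_{12} = 2, -2, 10, -18, 58, -130, 362, -882, 2330, -5858, 15178, -38610, 99322.

99322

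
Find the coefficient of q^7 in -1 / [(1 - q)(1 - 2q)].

Partial fractions give a closed form: a_n = (1)·1^n + (-2)·2^n.
At n = 7: a_7 = -255.

-255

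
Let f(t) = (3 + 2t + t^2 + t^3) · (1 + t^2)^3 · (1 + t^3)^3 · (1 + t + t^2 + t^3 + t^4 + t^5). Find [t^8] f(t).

(3 + 2t + t^2 + t^3) has coefficients 3,2,1,1 for degrees 0…3.
(1 + t^2)^3 has coefficients 1,0,3,0,3,0,1,0,0 for degrees 0…8.
Multiplying by (1 + t^3)^3 gives running coefficients 1,0,3,3,3,9,4,9,9 for degrees 0…8.
Finally multiplying by (1 + t + t^2 + t^3 + t^4 + t^5), the product of all factors after the first has coefficients 1,1,4,7,10,19,22,31,37 for degrees 0…8.
[t^8] = 3·37 + 2·31 + 1·22 + 1·19 = 214.

214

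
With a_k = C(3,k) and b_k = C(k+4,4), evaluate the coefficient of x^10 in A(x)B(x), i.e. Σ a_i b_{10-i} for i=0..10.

The convolution is the t^10 coefficient of A(t)B(t).
Σ = 1·1001 + 3·715 + 3·495 + 1·330 + 0·210 + 0·126 + 0·70 + 0·35 + 0·15 + 0·5 + 0·1 = 4961.

4961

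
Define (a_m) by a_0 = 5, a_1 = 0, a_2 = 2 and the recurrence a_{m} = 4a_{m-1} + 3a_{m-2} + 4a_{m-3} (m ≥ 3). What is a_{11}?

The ordinary generating function has denominator 1 - 4x - 3x^2 - 4x^3.
Iterating the recurrence: a_0,…,a_{11} = 5, 0, 2, 28, 118, 564, 2722, 13052, 62630, 300564, 1442354, 6921628.

6921628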